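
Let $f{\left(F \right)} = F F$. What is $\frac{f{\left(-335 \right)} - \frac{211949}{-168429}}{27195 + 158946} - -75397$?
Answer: $\frac{2363831151199607}{31351542489} \approx 75398.0$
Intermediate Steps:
$f{\left(F \right)} = F^{2}$
$\frac{f{\left(-335 \right)} - \frac{211949}{-168429}}{27195 + 158946} - -75397 = \frac{\left(-335\right)^{2} - \frac{211949}{-168429}}{27195 + 158946} - -75397 = \frac{112225 - - \frac{211949}{168429}}{186141} + 75397 = \left(112225 + \frac{211949}{168429}\right) \frac{1}{186141} + 75397 = \frac{18902156474}{168429} \cdot \frac{1}{186141} + 75397 = \frac{18902156474}{31351542489} + 75397 = \frac{2363831151199607}{31351542489}$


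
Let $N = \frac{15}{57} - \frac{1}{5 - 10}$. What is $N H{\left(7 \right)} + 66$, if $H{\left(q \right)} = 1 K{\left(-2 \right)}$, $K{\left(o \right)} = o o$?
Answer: $\frac{6446}{95} \approx 67.853$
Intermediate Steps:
$K{\left(o \right)} = o^{2}$
$N = \frac{44}{95}$ ($N = 15 \cdot \frac{1}{57} - \frac{1}{5 - 10} = \frac{5}{19} - \frac{1}{-5} = \frac{5}{19} - - \frac{1}{5} = \frac{5}{19} + \frac{1}{5} = \frac{44}{95} \approx 0.46316$)
$H{\left(q \right)} = 4$ ($H{\left(q \right)} = 1 \left(-2\right)^{2} = 1 \cdot 4 = 4$)
$N H{\left(7 \right)} + 66 = \frac{44}{95} \cdot 4 + 66 = \frac{176}{95} + 66 = \frac{6446}{95}$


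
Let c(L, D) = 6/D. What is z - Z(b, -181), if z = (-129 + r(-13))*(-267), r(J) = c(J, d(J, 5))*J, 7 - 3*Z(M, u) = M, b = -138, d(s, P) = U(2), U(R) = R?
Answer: 134423/3 ≈ 44808.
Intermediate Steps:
d(s, P) = 2
Z(M, u) = 7/3 - M/3
r(J) = 3*J (r(J) = (6/2)*J = (6*(1/2))*J = 3*J)
z = 44856 (z = (-129 + 3*(-13))*(-267) = (-129 - 39)*(-267) = -168*(-267) = 44856)
z - Z(b, -181) = 44856 - (7/3 - 1/3*(-138)) = 44856 - (7/3 + 46) = 44856 - 1*145/3 = 44856 - 145/3 = 134423/3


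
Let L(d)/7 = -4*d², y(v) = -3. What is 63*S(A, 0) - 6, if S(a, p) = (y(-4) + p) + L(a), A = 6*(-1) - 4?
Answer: -176595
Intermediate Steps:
A = -10 (A = -6 - 4 = -10)
L(d) = -28*d² (L(d) = 7*(-4*d²) = -28*d²)
S(a, p) = -3 + p - 28*a² (S(a, p) = (-3 + p) - 28*a² = -3 + p - 28*a²)
63*S(A, 0) - 6 = 63*(-3 + 0 - 28*(-10)²) - 6 = 63*(-3 + 0 - 28*100) - 6 = 63*(-3 + 0 - 2800) - 6 = 63*(-2803) - 6 = -176589 - 6 = -176595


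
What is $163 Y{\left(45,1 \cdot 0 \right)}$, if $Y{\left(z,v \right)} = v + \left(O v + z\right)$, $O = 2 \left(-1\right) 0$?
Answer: $7335$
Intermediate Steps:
$O = 0$ ($O = \left(-2\right) 0 = 0$)
$Y{\left(z,v \right)} = v + z$ ($Y{\left(z,v \right)} = v + \left(0 v + z\right) = v + \left(0 + z\right) = v + z$)
$163 Y{\left(45,1 \cdot 0 \right)} = 163 \left(1 \cdot 0 + 45\right) = 163 \left(0 + 45\right) = 163 \cdot 45 = 7335$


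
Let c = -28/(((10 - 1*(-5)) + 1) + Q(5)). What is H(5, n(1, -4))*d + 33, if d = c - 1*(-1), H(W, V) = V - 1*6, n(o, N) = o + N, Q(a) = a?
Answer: 36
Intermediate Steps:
n(o, N) = N + o
H(W, V) = -6 + V (H(W, V) = V - 6 = -6 + V)
c = -4/3 (c = -28/(((10 - 1*(-5)) + 1) + 5) = -28/(((10 + 5) + 1) + 5) = -28/((15 + 1) + 5) = -28/(16 + 5) = -28/21 = -28*1/21 = -4/3 ≈ -1.3333)
d = -1/3 (d = -4/3 - 1*(-1) = -4/3 + 1 = -1/3 ≈ -0.33333)
H(5, n(1, -4))*d + 33 = (-6 + (-4 + 1))*(-1/3) + 33 = (-6 - 3)*(-1/3) + 33 = -9*(-1/3) + 33 = 3 + 33 = 36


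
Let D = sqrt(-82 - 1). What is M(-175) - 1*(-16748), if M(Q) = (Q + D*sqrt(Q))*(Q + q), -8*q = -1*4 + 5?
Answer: 379159/8 + 7005*sqrt(581)/8 ≈ 68501.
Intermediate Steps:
D = I*sqrt(83) (D = sqrt(-83) = I*sqrt(83) ≈ 9.1104*I)
q = -1/8 (q = -(-1*4 + 5)/8 = -(-4 + 5)/8 = -1/8*1 = -1/8 ≈ -0.12500)
M(Q) = (-1/8 + Q)*(Q + I*sqrt(83)*sqrt(Q)) (M(Q) = (Q + (I*sqrt(83))*sqrt(Q))*(Q - 1/8) = (Q + I*sqrt(83)*sqrt(Q))*(-1/8 + Q) = (-1/8 + Q)*(Q + I*sqrt(83)*sqrt(Q)))
M(-175) - 1*(-16748) = ((-175)**2 - 1/8*(-175) + I*sqrt(83)*(-175)**(3/2) - I*sqrt(83)*sqrt(-175)/8) - 1*(-16748) = (30625 + 175/8 + I*sqrt(83)*(-875*I*sqrt(7)) - I*sqrt(83)*5*I*sqrt(7)/8) + 16748 = (30625 + 175/8 + 875*sqrt(581) + 5*sqrt(581)/8) + 16748 = (245175/8 + 7005*sqrt(581)/8) + 16748 = 379159/8 + 7005*sqrt(581)/8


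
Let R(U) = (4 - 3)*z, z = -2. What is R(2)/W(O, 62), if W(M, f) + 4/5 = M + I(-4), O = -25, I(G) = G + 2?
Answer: 10/139 ≈ 0.071942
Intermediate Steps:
I(G) = 2 + G
W(M, f) = -14/5 + M (W(M, f) = -⅘ + (M + (2 - 4)) = -⅘ + (M - 2) = -⅘ + (-2 + M) = -14/5 + M)
R(U) = -2 (R(U) = (4 - 3)*(-2) = 1*(-2) = -2)
R(2)/W(O, 62) = -2/(-14/5 - 25) = -2/(-139/5) = -2*(-5/139) = 10/139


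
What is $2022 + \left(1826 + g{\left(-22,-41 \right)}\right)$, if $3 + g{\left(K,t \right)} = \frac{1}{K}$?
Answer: $\frac{84589}{22} \approx 3845.0$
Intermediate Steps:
$g{\left(K,t \right)} = -3 + \frac{1}{K}$
$2022 + \left(1826 + g{\left(-22,-41 \right)}\right) = 2022 + \left(1826 - \left(3 - \frac{1}{-22}\right)\right) = 2022 + \left(1826 - \frac{67}{22}\right) = 2022 + \frac{40105}{22} = \frac{84589}{22}$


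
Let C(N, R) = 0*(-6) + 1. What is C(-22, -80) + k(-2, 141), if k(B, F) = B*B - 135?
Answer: -130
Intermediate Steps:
k(B, F) = -135 + B² (k(B, F) = B² - 135 = -135 + B²)
C(N, R) = 1 (C(N, R) = 0 + 1 = 1)
C(-22, -80) + k(-2, 141) = 1 + (-135 + (-2)²) = 1 + (-135 + 4) = 1 - 131 = -130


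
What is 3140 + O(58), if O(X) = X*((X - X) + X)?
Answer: 6504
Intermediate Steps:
O(X) = X² (O(X) = X*(0 + X) = X*X = X²)
3140 + O(58) = 3140 + 58² = 3140 + 3364 = 6504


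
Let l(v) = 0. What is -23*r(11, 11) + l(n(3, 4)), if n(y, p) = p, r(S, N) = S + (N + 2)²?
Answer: -4140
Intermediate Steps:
r(S, N) = S + (2 + N)²
-23*r(11, 11) + l(n(3, 4)) = -23*(11 + (2 + 11)²) + 0 = -23*(11 + 13²) + 0 = -23*(11 + 169) + 0 = -23*180 + 0 = -4140 + 0 = -4140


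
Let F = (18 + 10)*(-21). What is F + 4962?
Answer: 4374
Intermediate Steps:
F = -588 (F = 28*(-21) = -588)
F + 4962 = -588 + 4962 = 4374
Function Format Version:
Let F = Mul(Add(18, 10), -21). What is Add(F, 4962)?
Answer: 4374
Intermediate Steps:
F = -588 (F = Mul(28, -21) = -588)
Add(F, 4962) = Add(-588, 4962) = 4374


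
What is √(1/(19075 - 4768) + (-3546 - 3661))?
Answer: 2*I*√368800652559/14307 ≈ 84.894*I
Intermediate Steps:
√(1/(19075 - 4768) + (-3546 - 3661)) = √(1/14307 - 7207) = √(-103110548/14307) = 2*I*√368800652559/14307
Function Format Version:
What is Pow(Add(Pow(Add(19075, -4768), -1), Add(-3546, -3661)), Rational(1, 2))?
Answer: Mul(Rational(2, 14307), I, Pow(368800652559, Rational(1, 2))) ≈ Mul(84.894, I)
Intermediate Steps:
Pow(Add(Pow(Add(19075, -4768), -1), Add(-3546, -3661)), Rational(1, 2)) = Pow(Add(Pow(14307, -1), -7207), Rational(1, 2)) = Pow(Add(Rational(1, 14307), -7207), Rational(1, 2)) = Pow(Rational(-103110548, 14307), Rational(1, 2)) = Mul(Rational(2, 14307), I, Pow(368800652559, Rational(1, 2)))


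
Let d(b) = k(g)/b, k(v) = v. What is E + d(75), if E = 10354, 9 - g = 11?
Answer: 776548/75 ≈ 10354.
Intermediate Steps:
g = -2 (g = 9 - 1*11 = 9 - 11 = -2)
d(b) = -2/b
E + d(75) = 10354 - 2/75 = 776548/75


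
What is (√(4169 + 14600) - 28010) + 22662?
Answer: -5211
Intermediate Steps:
(√(4169 + 14600) - 28010) + 22662 = (√18769 - 28010) + 22662 = (137 - 28010) + 22662 = -27873 + 22662 = -5211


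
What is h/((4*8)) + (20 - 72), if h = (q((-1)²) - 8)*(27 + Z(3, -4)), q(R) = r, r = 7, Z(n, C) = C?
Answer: -1687/32 ≈ -52.719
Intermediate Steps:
q(R) = 7
h = -23 (h = (7 - 8)*(27 - 4) = -1*23 = -23)
h/((4*8)) + (20 - 72) = -23/(4*8) + (20 - 72) = -23/32 - 52 = -1687/32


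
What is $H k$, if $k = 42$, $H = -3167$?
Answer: $-133014$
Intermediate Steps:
$H k = \left(-3167\right) 42 = -133014$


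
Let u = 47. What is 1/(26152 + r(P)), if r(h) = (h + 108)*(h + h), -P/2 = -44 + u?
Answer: 1/24928 ≈ 4.0116e-5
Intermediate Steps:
P = -6 (P = -2*(-44 + 47) = -2*3 = -6)
r(h) = 2*h*(108 + h) (r(h) = (108 + h)*(2*h) = 2*h*(108 + h))
1/(26152 + r(P)) = 1/(26152 + 2*(-6)*(108 - 6)) = 1/(26152 + 2*(-6)*102) = 1/(26152 - 1224) = 1/24928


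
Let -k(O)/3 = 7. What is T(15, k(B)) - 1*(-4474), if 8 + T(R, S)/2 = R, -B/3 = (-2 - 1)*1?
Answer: 4488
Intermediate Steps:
B = 9 (B = -3*(-2 - 1) = -(-9) = -3*(-3) = 9)
k(O) = -21 (k(O) = -3*7 = -21)
T(R, S) = -16 + 2*R
T(15, k(B)) - 1*(-4474) = (-16 + 2*15) - 1*(-4474) = (-16 + 30) + 4474 = 14 + 4474 = 4488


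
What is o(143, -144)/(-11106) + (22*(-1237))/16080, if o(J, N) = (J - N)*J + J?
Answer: -26791039/4960680 ≈ -5.4007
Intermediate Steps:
o(J, N) = J + J*(J - N) (o(J, N) = J*(J - N) + J = J + J*(J - N))
o(143, -144)/(-11106) + (22*(-1237))/16080 = (143*(1 + 143 - 1*(-144)))/(-11106) + (22*(-1237))/16080 = (143*(1 + 143 + 144))*(-1/11106) - 27214*1/16080 = (143*288)*(-1/11106) - 13607/8040 = 41184*(-1/11106) - 13607/8040 = -2288/617 - 13607/8040 = -26791039/4960680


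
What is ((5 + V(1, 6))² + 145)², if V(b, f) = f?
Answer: 70756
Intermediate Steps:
((5 + V(1, 6))² + 145)² = ((5 + 6)² + 145)² = (11² + 145)² = (121 + 145)² = 266² = 70756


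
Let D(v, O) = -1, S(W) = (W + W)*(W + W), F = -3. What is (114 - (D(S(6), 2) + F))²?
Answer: 13924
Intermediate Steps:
S(W) = 4*W² (S(W) = (2*W)*(2*W) = 4*W²)
(114 - (D(S(6), 2) + F))² = (114 - (-1 - 3))² = (114 - 1*(-4))² = (114 + 4)² = 118² = 13924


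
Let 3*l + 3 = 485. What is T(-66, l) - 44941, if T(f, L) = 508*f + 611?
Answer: -77858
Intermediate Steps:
l = 482/3 (l = -1 + (⅓)*485 = -1 + 485/3 = 482/3 ≈ 160.67)
T(f, L) = 611 + 508*f
T(-66, l) - 44941 = (611 + 508*(-66)) - 44941 = (611 - 33528) - 44941 = -32917 - 44941 = -77858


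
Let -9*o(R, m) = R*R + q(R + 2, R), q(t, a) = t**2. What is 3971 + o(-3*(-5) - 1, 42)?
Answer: 35287/9 ≈ 3920.8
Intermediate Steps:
o(R, m) = -R**2/9 - (2 + R)**2/9 (o(R, m) = -(R*R + (R + 2)**2)/9 = -(R**2 + (2 + R)**2)/9 = -R**2/9 - (2 + R)**2/9)
3971 + o(-3*(-5) - 1, 42) = 3971 + (-(-3*(-5) - 1)**2/9 - (2 + (-3*(-5) - 1))**2/9) = 3971 + (-(15 - 1)**2/9 - (2 + (15 - 1))**2/9) = 3971 + (-1/9*14**2 - (2 + 14)**2/9) = 3971 + (-1/9*196 - 1/9*16**2) = 3971 + (-196/9 - 1/9*256) = 3971 + (-196/9 - 256/9) = 3971 - 452/9 = 35287/9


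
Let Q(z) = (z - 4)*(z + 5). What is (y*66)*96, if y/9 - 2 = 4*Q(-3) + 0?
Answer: -3079296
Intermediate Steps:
Q(z) = (-4 + z)*(5 + z)
y = -486 (y = 18 + 9*(4*(-20 - 3 + (-3)²) + 0) = 18 + 9*(4*(-20 - 3 + 9) + 0) = 18 + 9*(4*(-14) + 0) = 18 + 9*(-56 + 0) = 18 + 9*(-56) = 18 - 504 = -486)
(y*66)*96 = -486*66*96 = -32076*96 = -3079296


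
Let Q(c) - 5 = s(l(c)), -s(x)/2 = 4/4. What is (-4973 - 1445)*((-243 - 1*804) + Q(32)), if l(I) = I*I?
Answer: 6700392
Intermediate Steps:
l(I) = I²
s(x) = -2 (s(x) = -8/4 = -2*1 = -2)
Q(c) = 3 (Q(c) = 5 - 2 = 3)
(-4973 - 1445)*((-243 - 1*804) + Q(32)) = (-4973 - 1445)*((-243 - 1*804) + 3) = -6418*((-243 - 804) + 3) = -6418*(-1047 + 3) = -6418*(-1044) = 6700392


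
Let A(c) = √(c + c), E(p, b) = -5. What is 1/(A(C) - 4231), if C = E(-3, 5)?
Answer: -4231/17901371 - I*√10/17901371 ≈ -0.00023635 - 1.7665e-7*I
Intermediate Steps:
C = -5
A(c) = √2*√c (A(c) = √(2*c) = √2*√c)
1/(A(C) - 4231) = 1/(√2*√(-5) - 4231) = 1/(√2*(I*√5) - 4231) = 1/(I*√10 - 4231) = 1/(-4231 + I*√10)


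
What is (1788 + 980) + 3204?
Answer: 5972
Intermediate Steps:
(1788 + 980) + 3204 = 2768 + 3204 = 5972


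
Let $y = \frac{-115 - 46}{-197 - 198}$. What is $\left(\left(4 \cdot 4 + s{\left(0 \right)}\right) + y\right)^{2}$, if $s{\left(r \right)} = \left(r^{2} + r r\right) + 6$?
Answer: $\frac{78340201}{156025} \approx 502.1$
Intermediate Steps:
$y = \frac{161}{395}$ ($y = - \frac{161}{-395} = \left(-161\right) \left(- \frac{1}{395}\right) = \frac{161}{395} \approx 0.40759$)
$s{\left(r \right)} = 6 + 2 r^{2}$ ($s{\left(r \right)} = \left(r^{2} + r^{2}\right) + 6 = 2 r^{2} + 6 = 6 + 2 r^{2}$)
$\left(\left(4 \cdot 4 + s{\left(0 \right)}\right) + y\right)^{2} = \left(\left(4 \cdot 4 + \left(6 + 2 \cdot 0^{2}\right)\right) + \frac{161}{395}\right)^{2} = \left(\left(16 + \left(6 + 2 \cdot 0\right)\right) + \frac{161}{395}\right)^{2} = \left(\left(16 + \left(6 + 0\right)\right) + \frac{161}{395}\right)^{2} = \left(\left(16 + 6\right) + \frac{161}{395}\right)^{2} = \left(22 + \frac{161}{395}\right)^{2} = \left(\frac{8851}{395}\right)^{2} = \frac{78340201}{156025}$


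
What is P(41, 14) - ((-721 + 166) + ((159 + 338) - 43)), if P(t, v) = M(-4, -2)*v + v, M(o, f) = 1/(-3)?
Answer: 331/3 ≈ 110.33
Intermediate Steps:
M(o, f) = -1/3
P(t, v) = 2*v/3 (P(t, v) = -v/3 + v = 2*v/3)
P(41, 14) - ((-721 + 166) + ((159 + 338) - 43)) = (2/3)*14 - ((-721 + 166) + ((159 + 338) - 43)) = 28/3 - (-555 + (497 - 43)) = 28/3 - (-555 + 454) = 28/3 - 1*(-101) = 28/3 + 101 = 331/3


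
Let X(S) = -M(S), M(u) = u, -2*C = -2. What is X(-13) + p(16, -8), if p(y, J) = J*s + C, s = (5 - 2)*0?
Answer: 14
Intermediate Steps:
C = 1 (C = -1/2*(-2) = 1)
s = 0 (s = 3*0 = 0)
p(y, J) = 1 (p(y, J) = J*0 + 1 = 0 + 1 = 1)
X(S) = -S
X(-13) + p(16, -8) = -1*(-13) + 1 = 13 + 1 = 14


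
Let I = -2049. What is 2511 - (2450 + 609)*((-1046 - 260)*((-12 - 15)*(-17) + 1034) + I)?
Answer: 5970886024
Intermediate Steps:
2511 - (2450 + 609)*((-1046 - 260)*((-12 - 15)*(-17) + 1034) + I) = 2511 - (2450 + 609)*((-1046 - 260)*((-12 - 15)*(-17) + 1034) - 2049) = 2511 - 3059*(-1306*(-27*(-17) + 1034) - 2049) = 2511 - 3059*(-1306*(459 + 1034) - 2049) = 2511 - 3059*(-1306*1493 - 2049) = 2511 - 3059*(-1949858 - 2049) = 2511 - 3059*(-1951907) = 2511 - 1*(-5970883513) = 2511 + 5970883513 = 5970886024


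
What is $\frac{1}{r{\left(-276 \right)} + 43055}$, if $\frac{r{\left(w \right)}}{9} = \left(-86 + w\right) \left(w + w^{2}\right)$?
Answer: $- \frac{1}{247239145} \approx -4.0447 \cdot 10^{-9}$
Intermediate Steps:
$r{\left(w \right)} = 9 \left(-86 + w\right) \left(w + w^{2}\right)$
$\frac{1}{r{\left(-276 \right)} + 43055} = \frac{1}{9 \left(-276\right) \left(-86 + \left(-276\right)^{2} - -23460\right) + 43055} = \frac{1}{9 \left(-276\right) \left(-86 + 76176 + 23460\right) + 43055} = \frac{1}{9 \left(-276\right) 99550 + 43055} = \frac{1}{-247282200 + 43055} = \frac{1}{-247239145} = - \frac{1}{247239145}$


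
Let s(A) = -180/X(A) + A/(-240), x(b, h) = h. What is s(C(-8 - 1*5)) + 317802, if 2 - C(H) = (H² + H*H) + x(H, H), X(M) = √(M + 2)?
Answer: 76272803/240 + 60*I*√321/107 ≈ 3.178e+5 + 10.047*I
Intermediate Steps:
X(M) = √(2 + M)
C(H) = 2 - H - 2*H² (C(H) = 2 - ((H² + H*H) + H) = 2 - ((H² + H²) + H) = 2 - (2*H² + H) = 2 - (H + 2*H²) = 2 + (-H - 2*H²) = 2 - H - 2*H²)
s(A) = -180/√(2 + A) - A/240 (s(A) = -180/√(2 + A) + A/(-240) = -180/√(2 + A) + A*(-1/240) = -180/√(2 + A) - A/240)
s(C(-8 - 1*5)) + 317802 = (-180/√(2 + (2 - (-8 - 1*5) - 2*(-8 - 1*5)²)) - (2 - (-8 - 1*5) - 2*(-8 - 1*5)²)/240) + 317802 = (-180/√(2 + (2 - (-8 - 5) - 2*(-8 - 5)²)) - (2 - (-8 - 5) - 2*(-8 - 5)²)/240) + 317802 = (-180/√(2 + (2 - 1*(-13) - 2*(-13)²)) - (2 - 1*(-13) - 2*(-13)²)/240) + 317802 = (-180/√(2 + (2 + 13 - 2*169)) - (2 + 13 - 2*169)/240) + 317802 = (-180/√(2 + (2 + 13 - 338)) - (2 + 13 - 338)/240) + 317802 = (-180/√(2 - 323) - 1/240*(-323)) + 317802 = (-(-60)*I*√321/107 + 323/240) + 317802 = (60*I*√321/107 + 323/240) + 317802 = (323/240 + 60*I*√321/107) + 317802 = 76272803/240 + 60*I*√321/107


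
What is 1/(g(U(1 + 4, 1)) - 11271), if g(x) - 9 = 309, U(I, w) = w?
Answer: -1/10953 ≈ -9.1299e-5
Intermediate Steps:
g(x) = 318 (g(x) = 9 + 309 = 318)
1/(g(U(1 + 4, 1)) - 11271) = 1/(318 - 11271) = 1/(-10953) = -1/10953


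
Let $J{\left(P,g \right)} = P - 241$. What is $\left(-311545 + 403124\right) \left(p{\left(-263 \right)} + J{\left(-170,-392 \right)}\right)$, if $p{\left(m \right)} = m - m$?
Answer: $-37638969$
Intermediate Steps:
$J{\left(P,g \right)} = -241 + P$
$p{\left(m \right)} = 0$
$\left(-311545 + 403124\right) \left(p{\left(-263 \right)} + J{\left(-170,-392 \right)}\right) = \left(-311545 + 403124\right) \left(0 - 411\right) = 91579 \left(0 - 411\right) = 91579 \left(-411\right) = -37638969$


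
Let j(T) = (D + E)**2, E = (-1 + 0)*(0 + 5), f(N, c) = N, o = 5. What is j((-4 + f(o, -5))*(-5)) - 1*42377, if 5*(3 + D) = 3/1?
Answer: -1058056/25 ≈ -42322.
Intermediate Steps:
D = -12/5 (D = -3 + (3/1)/5 = -3 + (3*1)/5 = -3 + (1/5)*3 = -3 + 3/5 = -12/5 ≈ -2.4000)
E = -5 (E = -1*5 = -5)
j(T) = 1369/25 (j(T) = (-12/5 - 5)**2 = (-37/5)**2 = 1369/25)
j((-4 + f(o, -5))*(-5)) - 1*42377 = 1369/25 - 1*42377 = 1369/25 - 42377 = -1058056/25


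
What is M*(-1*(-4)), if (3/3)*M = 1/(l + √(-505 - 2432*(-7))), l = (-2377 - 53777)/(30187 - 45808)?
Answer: -389858504/447526789107 + 108451396*√16519/447526789107 ≈ 0.030275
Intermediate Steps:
l = 18718/5207 (l = -56154/(-15621) = -56154*(-1/15621) = 18718/5207 ≈ 3.5948)
M = 1/(18718/5207 + √16519) (M = 1/(18718/5207 + √(-505 - 2432*(-7))) = 1/(18718/5207 + √(-505 + 17024)) = 1/(18718/5207 + √16519) ≈ 0.0075688)
M*(-1*(-4)) = (-97464626/447526789107 + 27112849*√16519/447526789107)*(-1*(-4)) = (-97464626/447526789107 + 27112849*√16519/447526789107)*4 = -389858504/447526789107 + 108451396*√16519/447526789107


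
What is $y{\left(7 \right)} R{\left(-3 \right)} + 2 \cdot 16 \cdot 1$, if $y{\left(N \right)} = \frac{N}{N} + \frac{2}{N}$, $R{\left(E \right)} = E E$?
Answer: $\frac{305}{7} \approx 43.571$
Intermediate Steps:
$R{\left(E \right)} = E^{2}$
$y{\left(N \right)} = 1 + \frac{2}{N}$
$y{\left(7 \right)} R{\left(-3 \right)} + 2 \cdot 16 \cdot 1 = \frac{2 + 7}{7} \left(-3\right)^{2} + 2 \cdot 16 \cdot 1 = \frac{1}{7} \cdot 9 \cdot 9 + 32 \cdot 1 = \frac{9}{7} \cdot 9 + 32 = \frac{81}{7} + 32 = \frac{305}{7}$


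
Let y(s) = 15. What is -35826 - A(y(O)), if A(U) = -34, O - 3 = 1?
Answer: -35792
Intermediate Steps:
O = 4 (O = 3 + 1 = 4)
-35826 - A(y(O)) = -35826 - 1*(-34) = -35826 + 34 = -35792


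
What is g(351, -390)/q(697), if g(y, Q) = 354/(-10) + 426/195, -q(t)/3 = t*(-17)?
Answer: -127/135915 ≈ -0.00093441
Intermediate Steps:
q(t) = 51*t (q(t) = -3*t*(-17) = -(-51)*t = 51*t)
g(y, Q) = -2159/65 (g(y, Q) = 354*(-⅒) + 426*(1/195) = -177/5 + 142/65 = -2159/65)
g(351, -390)/q(697) = -2159/(65*(51*697)) = -2159/65/35547 = -2159/65*1/35547 = -127/135915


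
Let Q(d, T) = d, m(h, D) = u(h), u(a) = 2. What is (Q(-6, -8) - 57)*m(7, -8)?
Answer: -126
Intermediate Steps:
m(h, D) = 2
(Q(-6, -8) - 57)*m(7, -8) = (-6 - 57)*2 = -63*2 = -126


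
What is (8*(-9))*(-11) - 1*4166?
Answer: -3374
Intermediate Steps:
(8*(-9))*(-11) - 1*4166 = -72*(-11) - 4166 = 792 - 4166 = -3374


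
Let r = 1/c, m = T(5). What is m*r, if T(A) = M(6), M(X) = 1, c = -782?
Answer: -1/782 ≈ -0.0012788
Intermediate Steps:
T(A) = 1
m = 1
r = -1/782 (r = 1/(-782) = -1/782 ≈ -0.0012788)
m*r = 1*(-1/782) = -1/782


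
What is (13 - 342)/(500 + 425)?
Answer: -329/925 ≈ -0.35568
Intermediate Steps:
(13 - 342)/(500 + 425) = -329/925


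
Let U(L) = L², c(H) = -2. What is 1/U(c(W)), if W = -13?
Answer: ¼ ≈ 0.25000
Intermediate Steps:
1/U(c(W)) = 1/((-2)²) = 1/4 = ¼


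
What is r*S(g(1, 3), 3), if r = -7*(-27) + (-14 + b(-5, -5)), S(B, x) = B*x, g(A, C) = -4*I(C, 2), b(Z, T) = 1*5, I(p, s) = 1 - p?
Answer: 4320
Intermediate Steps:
b(Z, T) = 5
g(A, C) = -4 + 4*C (g(A, C) = -4*(1 - C) = -4 + 4*C)
r = 180 (r = -7*(-27) + (-14 + 5) = 189 - 9 = 180)
r*S(g(1, 3), 3) = 180*((-4 + 4*3)*3) = 180*((-4 + 12)*3) = 180*(8*3) = 180*24 = 4320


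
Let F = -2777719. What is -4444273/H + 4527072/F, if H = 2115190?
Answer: -3131508425281/839343350230 ≈ -3.7309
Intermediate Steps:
-4444273/H + 4527072/F = -4444273/2115190 + 4527072/(-2777719) = -4444273*1/2115190 + 4527072*(-1/2777719) = -4444273/2115190 - 4527072/2777719 = -3131508425281/839343350230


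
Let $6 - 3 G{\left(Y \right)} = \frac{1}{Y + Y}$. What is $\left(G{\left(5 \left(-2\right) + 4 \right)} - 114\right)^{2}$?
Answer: $\frac{16248961}{1296} \approx 12538.0$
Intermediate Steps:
$G{\left(Y \right)} = 2 - \frac{1}{6 Y}$ ($G{\left(Y \right)} = 2 - \frac{1}{3 \left(Y + Y\right)} = 2 - \frac{1}{3 \cdot 2 Y} = 2 - \frac{\frac{1}{2} \frac{1}{Y}}{3} = 2 - \frac{1}{6 Y}$)
$\left(G{\left(5 \left(-2\right) + 4 \right)} - 114\right)^{2} = \left(\left(2 - \frac{1}{6 \left(5 \left(-2\right) + 4\right)}\right) - 114\right)^{2} = \left(\left(2 - \frac{1}{6 \left(-10 + 4\right)}\right) - 114\right)^{2} = \left(\left(2 - \frac{1}{6 \left(-6\right)}\right) - 114\right)^{2} = \left(\left(2 - - \frac{1}{36}\right) - 114\right)^{2} = \left(\left(2 + \frac{1}{36}\right) - 114\right)^{2} = \left(\frac{73}{36} - 114\right)^{2} = \left(- \frac{4031}{36}\right)^{2} = \frac{16248961}{1296}$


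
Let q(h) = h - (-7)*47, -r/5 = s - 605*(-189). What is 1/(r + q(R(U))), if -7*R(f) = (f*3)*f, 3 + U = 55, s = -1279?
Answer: -7/3963119 ≈ -1.7663e-6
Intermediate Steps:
U = 52 (U = -3 + 55 = 52)
R(f) = -3*f²/7 (R(f) = -f*3*f/7 = -3*f*f/7 = -3*f²/7)
r = -565330 (r = -5*(-1279 - 605*(-189)) = -5*(-1279 + 114345) = -5*113066 = -565330)
q(h) = 329 + h (q(h) = h - 1*(-329) = h + 329 = 329 + h)
1/(r + q(R(U))) = 1/(-565330 + (329 - 3/7*52²)) = 1/(-565330 + (329 - 3/7*2704)) = 1/(-565330 + (329 - 8112/7)) = 1/(-565330 - 5809/7) = 1/(-3963119/7) = -7/3963119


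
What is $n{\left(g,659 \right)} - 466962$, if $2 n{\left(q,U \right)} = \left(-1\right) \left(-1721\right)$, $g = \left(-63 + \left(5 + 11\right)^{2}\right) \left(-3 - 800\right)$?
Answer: $- \frac{932203}{2} \approx -4.661 \cdot 10^{5}$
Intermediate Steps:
$g = -154979$ ($g = \left(-63 + 16^{2}\right) \left(-803\right) = \left(-63 + 256\right) \left(-803\right) = 193 \left(-803\right) = -154979$)
$n{\left(q,U \right)} = \frac{1721}{2}$ ($n{\left(q,U \right)} = \frac{\left(-1\right) \left(-1721\right)}{2} = \frac{1}{2} \cdot 1721 = \frac{1721}{2}$)
$n{\left(g,659 \right)} - 466962 = \frac{1721}{2} - 466962 = - \frac{932203}{2}$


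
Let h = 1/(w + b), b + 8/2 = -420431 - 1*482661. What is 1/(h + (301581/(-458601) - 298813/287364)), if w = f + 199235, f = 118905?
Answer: -146001270518103/247830444925732 ≈ -0.58912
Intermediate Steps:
w = 318140 (w = 118905 + 199235 = 318140)
b = -903096 (b = -4 + (-420431 - 1*482661) = -4 + (-420431 - 482661) = -4 - 903092 = -903096)
h = -1/584956 (h = 1/(318140 - 903096) = 1/(-584956) = -1/584956 ≈ -1.7095e-6)
1/(h + (301581/(-458601) - 298813/287364)) = 1/(-1/584956 + (301581/(-458601) - 298813/287364)) = 1/(-1/584956 + (301581*(-1/458601) - 298813*1/287364)) = 1/(-1/584956 + (-100527/152867 - 298813/287364)) = 1/(-1/584956 - 6778771609/3993497508) = 1/(-247830444925732/146001270518103) = -146001270518103/247830444925732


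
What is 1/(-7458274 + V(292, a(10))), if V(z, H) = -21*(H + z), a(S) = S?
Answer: -1/7464616 ≈ -1.3397e-7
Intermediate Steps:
V(z, H) = -21*H - 21*z
1/(-7458274 + V(292, a(10))) = 1/(-7458274 + (-21*10 - 21*292)) = 1/(-7458274 + (-210 - 6132)) = 1/(-7458274 - 6342) = 1/(-7464616) = -1/7464616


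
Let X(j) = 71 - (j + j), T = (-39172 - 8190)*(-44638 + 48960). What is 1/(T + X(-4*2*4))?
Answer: -1/204698429 ≈ -4.8852e-9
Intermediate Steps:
T = -204698564 (T = -47362*4322 = -204698564)
X(j) = 71 - 2*j
1/(T + X(-4*2*4)) = 1/(-204698564 + (71 - 2*(-4*2)*4)) = 1/(-204698564 + (71 - (-16)*4)) = 1/(-204698564 + (71 - 2*(-32))) = 1/(-204698564 + (71 + 64)) = 1/(-204698564 + 135) = 1/(-204698429) = -1/204698429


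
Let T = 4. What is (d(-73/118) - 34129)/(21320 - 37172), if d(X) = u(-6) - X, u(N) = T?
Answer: 4026677/1870536 ≈ 2.1527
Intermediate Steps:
u(N) = 4
d(X) = 4 - X
(d(-73/118) - 34129)/(21320 - 37172) = ((4 - (-73)/118) - 34129)/(21320 - 37172) = ((4 - (-73)/118) - 34129)/(-15852) = ((4 - 1*(-73/118)) - 34129)*(-1/15852) = ((4 + 73/118) - 34129)*(-1/15852) = (545/118 - 34129)*(-1/15852) = -4026677/118*(-1/15852) = 4026677/1870536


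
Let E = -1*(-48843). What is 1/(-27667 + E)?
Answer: 1/21176 ≈ 4.7223e-5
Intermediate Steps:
E = 48843
1/(-27667 + E) = 1/(-27667 + 48843) = 1/21176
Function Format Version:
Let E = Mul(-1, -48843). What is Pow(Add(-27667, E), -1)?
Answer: Rational(1, 21176) ≈ 4.7223e-5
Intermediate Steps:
E = 48843
Pow(Add(-27667, E), -1) = Pow(Add(-27667, 48843), -1) = Pow(21176, -1) = Rational(1, 21176)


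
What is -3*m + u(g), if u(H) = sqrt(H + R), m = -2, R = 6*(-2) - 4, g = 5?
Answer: 6 + I*sqrt(11) ≈ 6.0 + 3.3166*I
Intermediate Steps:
R = -16 (R = -12 - 4 = -16)
u(H) = sqrt(-16 + H) (u(H) = sqrt(H - 16) = sqrt(-16 + H))
-3*m + u(g) = -3*(-2) + sqrt(-16 + 5) = 6 + sqrt(-11) = 6 + I*sqrt(11)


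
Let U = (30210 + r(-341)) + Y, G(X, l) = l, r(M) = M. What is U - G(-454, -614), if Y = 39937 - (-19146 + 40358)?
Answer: 49208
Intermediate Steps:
Y = 18725 (Y = 39937 - 1*21212 = 39937 - 21212 = 18725)
U = 48594 (U = (30210 - 341) + 18725 = 29869 + 18725 = 48594)
U - G(-454, -614) = 48594 - 1*(-614) = 48594 + 614 = 49208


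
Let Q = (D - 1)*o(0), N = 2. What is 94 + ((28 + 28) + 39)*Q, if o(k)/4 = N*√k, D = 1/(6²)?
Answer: 94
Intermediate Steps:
D = 1/36 ≈ 0.027778
o(k) = 8*√k (o(k) = 4*(2*√k) = 8*√k)
Q = 0 (Q = (1/36 - 1)*(8*√0) = -70*0/9 = -35/36*0 = 0)
94 + ((28 + 28) + 39)*Q = 94 + ((28 + 28) + 39)*0 = 94 + (56 + 39)*0 = 94 + 95*0 = 94 + 0 = 94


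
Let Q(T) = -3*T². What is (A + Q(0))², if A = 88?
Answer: 7744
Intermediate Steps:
(A + Q(0))² = (88 - 3*0²)² = (88 - 3*0)² = (88 + 0)² = 88² = 7744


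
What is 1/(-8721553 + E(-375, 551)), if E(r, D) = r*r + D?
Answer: -1/8580377 ≈ -1.1655e-7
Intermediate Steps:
E(r, D) = D + r**2 (E(r, D) = r**2 + D = D + r**2)
1/(-8721553 + E(-375, 551)) = 1/(-8721553 + (551 + (-375)**2)) = 1/(-8721553 + (551 + 140625)) = 1/(-8721553 + 141176) = 1/(-8580377) = -1/8580377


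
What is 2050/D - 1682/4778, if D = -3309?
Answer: -7680319/7905201 ≈ -0.97155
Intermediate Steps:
2050/D - 1682/4778 = 2050/(-3309) - 1682/4778 = 2050*(-1/3309) - 1682*1/4778 = -2050/3309 - 841/2389 = -7680319/7905201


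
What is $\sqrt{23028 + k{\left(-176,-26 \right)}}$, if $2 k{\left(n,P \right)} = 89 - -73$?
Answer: $\sqrt{23109} \approx 152.02$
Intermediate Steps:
$k{\left(n,P \right)} = 81$ ($k{\left(n,P \right)} = \frac{89 - -73}{2} = \frac{89 + 73}{2} = \frac{1}{2} \cdot 162 = 81$)
$\sqrt{23028 + k{\left(-176,-26 \right)}} = \sqrt{23028 + 81} = \sqrt{23109}$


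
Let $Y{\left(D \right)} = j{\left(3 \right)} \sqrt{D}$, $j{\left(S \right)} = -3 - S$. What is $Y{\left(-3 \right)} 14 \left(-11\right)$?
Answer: $924 i \sqrt{3} \approx 1600.4 i$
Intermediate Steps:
$Y{\left(D \right)} = - 6 \sqrt{D}$ ($Y{\left(D \right)} = \left(-3 - 3\right) \sqrt{D} = - 6 \sqrt{D}$)
$Y{\left(-3 \right)} 14 \left(-11\right) = - 6 \sqrt{-3} \cdot 14 \left(-11\right) = - 6 i \sqrt{3} \cdot 14 \left(-11\right) = - 84 i \sqrt{3} \left(-11\right) = 924 i \sqrt{3}$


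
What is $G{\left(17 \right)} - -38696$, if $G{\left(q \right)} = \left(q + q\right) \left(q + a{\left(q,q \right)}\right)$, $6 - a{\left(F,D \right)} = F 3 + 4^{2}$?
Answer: $37200$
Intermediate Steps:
$a{\left(F,D \right)} = -10 - 3 F$ ($a{\left(F,D \right)} = 6 - \left(F 3 + 4^{2}\right) = 6 - \left(3 F + 16\right) = 6 - \left(16 + 3 F\right) = -10 - 3 F$)
$G{\left(q \right)} = 2 q \left(-10 - 2 q\right)$ ($G{\left(q \right)} = \left(q + q\right) \left(q - \left(10 + 3 q\right)\right) = 2 q \left(-10 - 2 q\right)$)
$G{\left(17 \right)} - -38696 = \left(-4\right) 17 \left(5 + 17\right) - -38696 = \left(-4\right) 17 \cdot 22 + 38696 = -1496 + 38696 = 37200$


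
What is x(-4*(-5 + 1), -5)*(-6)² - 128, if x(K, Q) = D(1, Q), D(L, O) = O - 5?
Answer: -488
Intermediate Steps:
D(L, O) = -5 + O
x(K, Q) = -5 + Q
x(-4*(-5 + 1), -5)*(-6)² - 128 = (-5 - 5)*(-6)² - 128 = -10*36 - 128 = -360 - 128 = -488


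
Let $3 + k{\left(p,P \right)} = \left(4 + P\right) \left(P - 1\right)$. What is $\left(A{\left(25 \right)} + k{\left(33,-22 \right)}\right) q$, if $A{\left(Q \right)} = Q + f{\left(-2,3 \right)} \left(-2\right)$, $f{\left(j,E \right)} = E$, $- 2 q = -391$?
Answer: $84065$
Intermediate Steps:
$q = \frac{391}{2}$ ($q = \left(- \frac{1}{2}\right) \left(-391\right) = \frac{391}{2} \approx 195.5$)
$k{\left(p,P \right)} = -3 + \left(-1 + P\right) \left(4 + P\right)$ ($k{\left(p,P \right)} = -3 + \left(4 + P\right) \left(P - 1\right) = -3 + \left(4 + P\right) \left(-1 + P\right) = -3 + \left(-1 + P\right) \left(4 + P\right)$)
$A{\left(Q \right)} = -6 + Q$ ($A{\left(Q \right)} = Q + 3 \left(-2\right) = Q - 6 = -6 + Q$)
$\left(A{\left(25 \right)} + k{\left(33,-22 \right)}\right) q = \left(\left(-6 + 25\right) + \left(-7 + \left(-22\right)^{2} + 3 \left(-22\right)\right)\right) \frac{391}{2} = \left(19 - -411\right) \frac{391}{2} = \left(19 + 411\right) \frac{391}{2} = 430 \cdot \frac{391}{2} = 84065$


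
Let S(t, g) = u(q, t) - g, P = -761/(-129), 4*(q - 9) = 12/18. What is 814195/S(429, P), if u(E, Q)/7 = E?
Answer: 70020770/5011 ≈ 13973.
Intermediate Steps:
q = 55/6 (q = 9 + (12/18)/4 = 9 + (12*(1/18))/4 = 9 + (1/4)*(2/3) = 9 + 1/6 = 55/6 ≈ 9.1667)
u(E, Q) = 7*E
P = 761/129 (P = -761*(-1/129) = 761/129 ≈ 5.8992)
S(t, g) = 385/6 - g (S(t, g) = 7*(55/6) - g = 385/6 - g)
814195/S(429, P) = 814195/(385/6 - 1*761/129) = 814195/(385/6 - 761/129) = 814195/(5011/86) = 814195*(86/5011) = 70020770/5011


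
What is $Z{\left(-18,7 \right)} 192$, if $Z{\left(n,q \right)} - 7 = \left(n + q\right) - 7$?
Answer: $-2112$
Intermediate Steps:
$Z{\left(n,q \right)} = n + q$ ($Z{\left(n,q \right)} = 7 - \left(7 - n - q\right) = 7 + \left(-7 + n + q\right) = n + q$)
$Z{\left(-18,7 \right)} 192 = \left(-18 + 7\right) 192 = \left(-11\right) 192 = -2112$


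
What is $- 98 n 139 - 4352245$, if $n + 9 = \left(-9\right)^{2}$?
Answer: $-5333029$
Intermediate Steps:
$n = 72$ ($n = -9 + \left(-9\right)^{2} = -9 + 81 = 72$)
$- 98 n 139 - 4352245 = \left(-98\right) 72 \cdot 139 - 4352245 = \left(-7056\right) 139 - 4352245 = -980784 - 4352245 = -5333029$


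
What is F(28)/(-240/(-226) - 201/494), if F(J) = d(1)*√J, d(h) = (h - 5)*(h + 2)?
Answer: -446576*√7/12189 ≈ -96.934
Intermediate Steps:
d(h) = (-5 + h)*(2 + h)
F(J) = -12*√J (F(J) = (-10 + 1² - 3*1)*√J = (-10 + 1 - 3)*√J = -12*√J)
F(28)/(-240/(-226) - 201/494) = (-24*√7)/(-240/(-226) - 201/494) = (-24*√7)/(-240*(-1/226) - 201*1/494) = (-24*√7)/(120/113 - 201/494) = (-24*√7)/(36567/55822) = -24*√7*(55822/36567) = -446576*√7/12189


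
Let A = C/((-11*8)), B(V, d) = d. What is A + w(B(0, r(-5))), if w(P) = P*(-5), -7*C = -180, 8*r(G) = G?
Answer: 1745/616 ≈ 2.8328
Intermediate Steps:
r(G) = G/8
C = 180/7 (C = -1/7*(-180) = 180/7 ≈ 25.714)
w(P) = -5*P
A = -45/154 (A = 180/(7*((-11*8))) = (180/7)/(-88) = (180/7)*(-1/88) = -45/154 ≈ -0.29221)
A + w(B(0, r(-5))) = -45/154 - 5*(-5)/8 = -45/154 - 5*(-5/8) = -45/154 + 25/8 = 1745/616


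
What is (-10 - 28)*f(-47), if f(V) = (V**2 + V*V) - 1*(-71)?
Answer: -170582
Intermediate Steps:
f(V) = 71 + 2*V**2 (f(V) = (V**2 + V**2) + 71 = 2*V**2 + 71 = 71 + 2*V**2)
(-10 - 28)*f(-47) = (-10 - 28)*(71 + 2*(-47)**2) = -38*(71 + 2*2209) = -38*(71 + 4418) = -38*4489 = -170582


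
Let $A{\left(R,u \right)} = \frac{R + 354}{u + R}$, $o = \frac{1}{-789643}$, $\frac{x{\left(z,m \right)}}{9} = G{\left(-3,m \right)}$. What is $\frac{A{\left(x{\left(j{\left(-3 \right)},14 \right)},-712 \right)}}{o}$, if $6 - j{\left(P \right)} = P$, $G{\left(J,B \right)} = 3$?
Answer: $\frac{300853983}{685} \approx 4.392 \cdot 10^{5}$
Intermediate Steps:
$j{\left(P \right)} = 6 - P$
$x{\left(z,m \right)} = 27$ ($x{\left(z,m \right)} = 9 \cdot 3 = 27$)
$o = - \frac{1}{789643} \approx -1.2664 \cdot 10^{-6}$
$A{\left(R,u \right)} = \frac{354 + R}{R + u}$
$\frac{A{\left(x{\left(j{\left(-3 \right)},14 \right)},-712 \right)}}{o} = \frac{\frac{1}{27 - 712} \left(354 + 27\right)}{- \frac{1}{789643}} = \frac{1}{-685} \cdot 381 \left(-789643\right) = \left(- \frac{1}{685}\right) 381 \left(-789643\right) = \left(- \frac{381}{685}\right) \left(-789643\right) = \frac{300853983}{685}$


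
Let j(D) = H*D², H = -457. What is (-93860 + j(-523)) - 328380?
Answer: -125424993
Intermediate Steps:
j(D) = -457*D²
(-93860 + j(-523)) - 328380 = (-93860 - 457*(-523)²) - 328380 = (-93860 - 457*273529) - 328380 = (-93860 - 125002753) - 328380 = -125096613 - 328380 = -125424993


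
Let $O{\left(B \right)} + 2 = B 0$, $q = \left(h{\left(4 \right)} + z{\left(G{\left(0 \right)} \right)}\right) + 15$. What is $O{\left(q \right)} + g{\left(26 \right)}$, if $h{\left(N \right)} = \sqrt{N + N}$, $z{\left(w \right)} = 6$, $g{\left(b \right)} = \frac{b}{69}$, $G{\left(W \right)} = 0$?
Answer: $- \frac{112}{69} \approx -1.6232$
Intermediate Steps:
$g{\left(b \right)} = \frac{b}{69}$ ($g{\left(b \right)} = b \frac{1}{69} = \frac{b}{69}$)
$h{\left(N \right)} = \sqrt{2} \sqrt{N}$ ($h{\left(N \right)} = \sqrt{2 N} = \sqrt{2} \sqrt{N}$)
$q = 21 + 2 \sqrt{2}$ ($q = \left(\sqrt{2} \sqrt{4} + 6\right) + 15 = \left(\sqrt{2} \cdot 2 + 6\right) + 15 = \left(2 \sqrt{2} + 6\right) + 15 = \left(6 + 2 \sqrt{2}\right) + 15 = 21 + 2 \sqrt{2} \approx 23.828$)
$O{\left(B \right)} = -2$ ($O{\left(B \right)} = -2 + B 0 = -2 + 0 = -2$)
$O{\left(q \right)} + g{\left(26 \right)} = -2 + \frac{1}{69} \cdot 26 = -2 + \frac{26}{69} = - \frac{112}{69}$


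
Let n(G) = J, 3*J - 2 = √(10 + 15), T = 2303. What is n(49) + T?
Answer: 6916/3 ≈ 2305.3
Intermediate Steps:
J = 7/3 (J = ⅔ + √(10 + 15)/3 = ⅔ + √25/3 = ⅔ + (⅓)*5 = ⅔ + 5/3 = 7/3 ≈ 2.3333)
n(G) = 7/3
n(49) + T = 7/3 + 2303 = 6916/3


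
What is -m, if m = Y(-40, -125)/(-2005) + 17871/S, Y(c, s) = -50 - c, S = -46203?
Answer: 2357955/6175801 ≈ 0.38181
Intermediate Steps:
m = -2357955/6175801 (m = (-50 - 1*(-40))/(-2005) + 17871/(-46203) = (-50 + 40)*(-1/2005) + 17871*(-1/46203) = -10*(-1/2005) - 5957/15401 = 2/401 - 5957/15401 = -2357955/6175801 ≈ -0.38181)
-m = -1*(-2357955/6175801) = 2357955/6175801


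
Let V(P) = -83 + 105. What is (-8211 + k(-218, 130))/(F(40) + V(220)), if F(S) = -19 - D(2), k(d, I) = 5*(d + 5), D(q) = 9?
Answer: 1546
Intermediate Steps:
k(d, I) = 25 + 5*d (k(d, I) = 5*(5 + d) = 25 + 5*d)
V(P) = 22
F(S) = -28 (F(S) = -19 - 1*9 = -19 - 9 = -28)
(-8211 + k(-218, 130))/(F(40) + V(220)) = (-8211 + (25 + 5*(-218)))/(-28 + 22) = (-8211 + (25 - 1090))/(-6) = (-8211 - 1065)*(-⅙) = -9276*(-⅙) = 1546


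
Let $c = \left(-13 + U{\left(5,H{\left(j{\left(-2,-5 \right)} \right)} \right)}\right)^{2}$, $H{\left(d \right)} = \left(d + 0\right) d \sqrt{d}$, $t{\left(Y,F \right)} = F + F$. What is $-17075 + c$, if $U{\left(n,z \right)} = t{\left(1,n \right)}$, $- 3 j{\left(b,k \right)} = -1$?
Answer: $-17066$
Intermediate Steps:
$j{\left(b,k \right)} = \frac{1}{3}$ ($j{\left(b,k \right)} = \left(- \frac{1}{3}\right) \left(-1\right) = \frac{1}{3}$)
$t{\left(Y,F \right)} = 2 F$
$H{\left(d \right)} = d^{\frac{5}{2}}$ ($H{\left(d \right)} = d d \sqrt{d} = d^{2} \sqrt{d} = d^{\frac{5}{2}}$)
$U{\left(n,z \right)} = 2 n$
$c = 9$ ($c = \left(-13 + 2 \cdot 5\right)^{2} = \left(-13 + 10\right)^{2} = \left(-3\right)^{2} = 9$)
$-17075 + c = -17075 + 9 = -17066$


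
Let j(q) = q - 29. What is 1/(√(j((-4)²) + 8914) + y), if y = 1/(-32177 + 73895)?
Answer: -41718/15491224955123 + 5221174572*√989/15491224955123 ≈ 0.010599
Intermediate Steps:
j(q) = -29 + q
y = 1/41718 ≈ 2.3970e-5
1/(√(j((-4)²) + 8914) + y) = 1/(√((-29 + (-4)²) + 8914) + 1/41718) = 1/(√((-29 + 16) + 8914) + 1/41718) = 1/(√(-13 + 8914) + 1/41718) = 1/(√8901 + 1/41718) = 1/(3*√989 + 1/41718) = 1/(1/41718 + 3*√989)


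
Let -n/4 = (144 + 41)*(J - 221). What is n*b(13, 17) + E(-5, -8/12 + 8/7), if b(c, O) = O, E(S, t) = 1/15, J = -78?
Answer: 56421301/15 ≈ 3.7614e+6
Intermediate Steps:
E(S, t) = 1/15
n = 221260 (n = -4*(144 + 41)*(-78 - 221) = -740*(-299) = -4*(-55315) = 221260)
n*b(13, 17) + E(-5, -8/12 + 8/7) = 221260*17 + 1/15 = 3761420 + 1/15 = 56421301/15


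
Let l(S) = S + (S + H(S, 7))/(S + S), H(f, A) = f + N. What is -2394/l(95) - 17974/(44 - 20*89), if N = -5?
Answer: -6598301/452228 ≈ -14.591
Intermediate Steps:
H(f, A) = -5 + f (H(f, A) = f - 5 = -5 + f)
l(S) = S + (-5 + 2*S)/(2*S) (l(S) = S + (S + (-5 + S))/(S + S) = S + (-5 + 2*S)/((2*S)) = S + (-5 + 2*S)*(1/(2*S)) = S + (-5 + 2*S)/(2*S))
-2394/l(95) - 17974/(44 - 20*89) = -2394/(1 + 95 - 5/2/95) - 17974/(44 - 20*89) = -2394/(1 + 95 - 5/2*1/95) - 17974/(44 - 1780) = -2394/(1 + 95 - 1/38) - 17974/(-1736) = -2394/3647/38 - 17974*(-1/1736) = -2394*38/3647 + 8987/868 = -12996/521 + 8987/868 = -6598301/452228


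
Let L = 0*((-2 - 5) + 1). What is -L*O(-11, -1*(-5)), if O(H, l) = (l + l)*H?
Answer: 0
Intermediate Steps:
L = 0 (L = 0*(-7 + 1) = 0*(-6) = 0)
O(H, l) = 2*H*l (O(H, l) = (2*l)*H = 2*H*l)
-L*O(-11, -1*(-5)) = -0*2*(-11)*(-1*(-5)) = -0*2*(-11)*5 = -0*(-110) = -1*0 = 0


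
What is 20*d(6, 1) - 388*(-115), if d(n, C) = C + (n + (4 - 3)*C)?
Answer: 44780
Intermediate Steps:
d(n, C) = n + 2*C (d(n, C) = C + (n + 1*C) = C + (n + C) = C + (C + n) = n + 2*C)
20*d(6, 1) - 388*(-115) = 20*(6 + 2*1) - 388*(-115) = 20*(6 + 2) + 44620 = 20*8 + 44620 = 160 + 44620 = 44780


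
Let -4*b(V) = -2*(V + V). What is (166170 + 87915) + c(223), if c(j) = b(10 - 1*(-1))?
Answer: 254096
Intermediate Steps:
b(V) = V (b(V) = -(-1)*(V + V)/2 = -(-1)*2*V/2 = -(-1)*V = V)
c(j) = 11 (c(j) = 10 - 1*(-1) = 10 + 1 = 11)
(166170 + 87915) + c(223) = (166170 + 87915) + 11 = 254085 + 11 = 254096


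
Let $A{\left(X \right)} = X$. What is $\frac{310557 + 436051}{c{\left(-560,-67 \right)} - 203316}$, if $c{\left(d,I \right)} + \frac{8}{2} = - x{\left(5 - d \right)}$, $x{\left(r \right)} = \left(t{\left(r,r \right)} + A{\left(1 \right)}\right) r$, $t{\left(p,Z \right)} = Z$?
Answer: $- \frac{373304}{261555} \approx -1.4272$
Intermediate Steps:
$x{\left(r \right)} = r \left(1 + r\right)$ ($x{\left(r \right)} = \left(r + 1\right) r = \left(1 + r\right) r = r \left(1 + r\right)$)
$c{\left(d,I \right)} = -4 - \left(5 - d\right) \left(6 - d\right)$ ($c{\left(d,I \right)} = -4 - \left(5 - d\right) \left(1 - \left(-5 + d\right)\right) = -4 - \left(5 - d\right) \left(6 - d\right)$)
$\frac{310557 + 436051}{c{\left(-560,-67 \right)} - 203316} = \frac{310557 + 436051}{\left(-34 - \left(-560\right)^{2} + 11 \left(-560\right)\right) - 203316} = \frac{746608}{\left(-34 - 313600 - 6160\right) - 203316} = \frac{746608}{-319794 - 203316} = \frac{746608}{-523110} = 746608 \left(- \frac{1}{523110}\right) = - \frac{373304}{261555}$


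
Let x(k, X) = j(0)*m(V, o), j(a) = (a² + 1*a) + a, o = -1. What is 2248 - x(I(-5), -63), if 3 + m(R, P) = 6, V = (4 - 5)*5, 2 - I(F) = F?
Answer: 2248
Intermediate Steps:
I(F) = 2 - F
V = -5 (V = -1*5 = -5)
m(R, P) = 3 (m(R, P) = -3 + 6 = 3)
j(a) = a² + 2*a (j(a) = (a² + a) + a = (a + a²) + a = a² + 2*a)
x(k, X) = 0 (x(k, X) = (0*(2 + 0))*3 = (0*2)*3 = 0*3 = 0)
2248 - x(I(-5), -63) = 2248 - 1*0 = 2248 + 0 = 2248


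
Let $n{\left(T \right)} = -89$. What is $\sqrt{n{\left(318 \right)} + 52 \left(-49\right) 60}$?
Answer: $i \sqrt{152969} \approx 391.11 i$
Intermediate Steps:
$\sqrt{n{\left(318 \right)} + 52 \left(-49\right) 60} = \sqrt{-89 + 52 \left(-49\right) 60} = \sqrt{-89 - 152880} = \sqrt{-152969} = i \sqrt{152969}$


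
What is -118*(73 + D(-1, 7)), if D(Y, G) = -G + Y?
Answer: -7670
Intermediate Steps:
D(Y, G) = Y - G
-118*(73 + D(-1, 7)) = -118*(73 + (-1 - 1*7)) = -118*(73 + (-1 - 7)) = -118*(73 - 8) = -118*65 = -7670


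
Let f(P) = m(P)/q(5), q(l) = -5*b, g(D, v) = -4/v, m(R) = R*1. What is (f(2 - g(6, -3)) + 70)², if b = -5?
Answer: 27583504/5625 ≈ 4903.7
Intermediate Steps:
m(R) = R
q(l) = 25 (q(l) = -5*(-5) = 25)
f(P) = P/25
(f(2 - g(6, -3)) + 70)² = ((2 - (-4)/(-3))/25 + 70)² = ((2 - (-4)*(-1)/3)/25 + 70)² = ((2 - 1*4/3)/25 + 70)² = ((2 - 4/3)/25 + 70)² = ((1/25)*(⅔) + 70)² = (2/75 + 70)² = (5252/75)² = 27583504/5625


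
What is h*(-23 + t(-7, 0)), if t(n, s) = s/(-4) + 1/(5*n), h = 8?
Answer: -6448/35 ≈ -184.23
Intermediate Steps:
t(n, s) = -s/4 + 1/(5*n) (t(n, s) = s*(-¼) + 1/(5*n) = -s/4 + 1/(5*n))
h*(-23 + t(-7, 0)) = 8*(-23 + (-¼*0 + (⅕)/(-7))) = 8*(-23 + (0 + (⅕)*(-⅐))) = 8*(-23 + (0 - 1/35)) = 8*(-23 - 1/35) = 8*(-806/35) = -6448/35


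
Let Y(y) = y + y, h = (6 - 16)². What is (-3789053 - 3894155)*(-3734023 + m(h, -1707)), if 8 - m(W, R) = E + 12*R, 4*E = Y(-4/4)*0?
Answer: 28531831087448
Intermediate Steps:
h = 100 (h = (-10)² = 100)
Y(y) = 2*y
E = 0 (E = ((2*(-4/4))*0)/4 = ((2*(-4*¼))*0)/4 = ((2*(-1))*0)/4 = (-2*0)/4 = (¼)*0 = 0)
m(W, R) = 8 - 12*R (m(W, R) = 8 - (0 + 12*R) = 8 - 12*R)
(-3789053 - 3894155)*(-3734023 + m(h, -1707)) = (-3789053 - 3894155)*(-3734023 + (8 - 12*(-1707))) = -7683208*(-3734023 + (8 + 20484)) = -7683208*(-3734023 + 20492) = -7683208*(-3713531) = 28531831087448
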